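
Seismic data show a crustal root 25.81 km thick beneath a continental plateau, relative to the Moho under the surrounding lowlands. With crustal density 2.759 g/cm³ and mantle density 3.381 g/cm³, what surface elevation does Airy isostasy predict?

For local isostatic compensation: ρ_c h = (ρ_m − ρ_c) r.
h = r (ρ_m − ρ_c) / ρ_c = 25.81 km × (3.381 − 2.759) / 2.759 = 5.82 km.

5.82 km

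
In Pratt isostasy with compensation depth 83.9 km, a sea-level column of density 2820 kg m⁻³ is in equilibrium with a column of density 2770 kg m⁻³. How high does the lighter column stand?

1.51 km

ρ_ref D = ρ (D + h) → h = D (ρ_ref − ρ)/ρ.
h = 83.9 km × (2820 − 2770)/2770 = 1.51 km.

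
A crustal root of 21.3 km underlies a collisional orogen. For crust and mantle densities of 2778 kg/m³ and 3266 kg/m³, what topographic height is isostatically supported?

3.74 km

For local isostatic compensation: ρ_c h = (ρ_m − ρ_c) r.
h = r (ρ_m − ρ_c) / ρ_c = 21.3 km × (3266 − 2778) / 2778 = 3.74 km.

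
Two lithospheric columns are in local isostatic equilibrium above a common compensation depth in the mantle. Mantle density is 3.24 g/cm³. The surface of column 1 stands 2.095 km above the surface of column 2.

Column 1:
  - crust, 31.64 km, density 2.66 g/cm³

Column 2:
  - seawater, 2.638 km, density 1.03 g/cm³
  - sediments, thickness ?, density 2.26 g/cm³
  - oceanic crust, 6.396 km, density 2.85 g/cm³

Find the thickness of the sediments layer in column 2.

Take the compensation level at the base of the deeper column (depth z_c below the surface of column 1) and equate Σ ρ_i t_i down to z_c; mantle fills any gap and the z_c terms cancel.
Column 1: 31.64×2.66 + (z_c − 31.64)×3.24
Column 2: 2.095×0 + 2.638×1.03 + x×2.26 + 6.396×2.85 + (z_c − 2.095 − 9.034 − x)×3.24
The z_c×3.24 term appears on both sides and cancels. Collect the known terms of each column as K = Σ(ρt)_known − 3.24 × (depth of known layers): K_1 = 84.1624 − 3.24×31.64 = −18.3512; K_2 = 20.94574 − 3.24×(2.095 + 9.034) = −15.11222.
Balance: K_1 = K_2 − x×(3.24 − 2.26), so x = (K_2 − K_1)/(3.24 − 2.26) = 3.23898/0.98 = 3.31 km.

3.31 km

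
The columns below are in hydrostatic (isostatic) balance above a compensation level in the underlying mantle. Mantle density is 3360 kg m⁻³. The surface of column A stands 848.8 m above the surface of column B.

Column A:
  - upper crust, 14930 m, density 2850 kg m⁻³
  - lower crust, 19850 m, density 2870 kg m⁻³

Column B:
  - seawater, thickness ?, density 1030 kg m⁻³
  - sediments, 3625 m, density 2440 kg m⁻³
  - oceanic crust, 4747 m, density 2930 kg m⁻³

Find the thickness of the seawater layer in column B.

3910 m

Take the compensation level at the base of the deeper column (depth z_c below the surface of column A) and equate Σ ρ_i t_i down to z_c; mantle fills any gap and the z_c terms cancel.
Column A: 14930×2850 + 19850×2870 + (z_c − 34780)×3360
Column B: 848.8×0 + x×1030 + 3625×2440 + 4747×2930 + (z_c − 848.8 − 8372 − x)×3360
The z_c×3360 term appears on both sides and cancels. Collect the known terms of each column as K = Σ(ρt)_known − 3360 × (depth of known layers): K_A = 99520000 − 3360×34780 = −17340800; K_B = 22753710 − 3360×(848.8 + 8372) = −8228178.
Balance: K_A = K_B − x×(3360 − 1030), so x = (K_B − K_A)/(3360 − 1030) = 9112620/2330 = 3910 m.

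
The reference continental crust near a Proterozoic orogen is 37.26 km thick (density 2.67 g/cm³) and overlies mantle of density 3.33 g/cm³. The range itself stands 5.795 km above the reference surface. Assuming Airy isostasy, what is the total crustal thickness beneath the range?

Root depth r = h ρ_c / (ρ_m − ρ_c) = 5.795 km × 2.67 / 0.66 = 23.44 km.
Total thickness = T + h + r = 37.26 km + 5.795 km + 23.44 km = 66.5 km.

66.5 km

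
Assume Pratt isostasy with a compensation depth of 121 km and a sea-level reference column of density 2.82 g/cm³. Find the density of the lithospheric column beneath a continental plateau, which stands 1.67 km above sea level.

Pratt balance: ρ_ref D = ρ (D + h).
ρ = ρ_ref D/(D + h) = 2.82 × 121 km/(121 km + 1.67 km) = 2.78 g/cm³.

2.78 g/cm³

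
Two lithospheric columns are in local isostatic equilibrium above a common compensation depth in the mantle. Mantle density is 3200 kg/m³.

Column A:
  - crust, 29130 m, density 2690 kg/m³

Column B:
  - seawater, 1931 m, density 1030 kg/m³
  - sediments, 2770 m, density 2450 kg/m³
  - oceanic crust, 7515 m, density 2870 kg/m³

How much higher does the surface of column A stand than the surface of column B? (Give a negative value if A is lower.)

For any compensation level in the mantle, the mantle terms cancel and isostasy reduces to e = (Σt_A − Σt_B) − (Σ(ρt)_A − Σ(ρt)_B) / ρ_m.
Σt_A = 29130 m; Σt_B = 12216 m; Σ(ρt)_A = 78359700; Σ(ρt)_B = 30343480 (in m·kg/m³).
e = (29130 − 12216) − (78359700 − 30343480) / 3200 = 1910 m.

1910 m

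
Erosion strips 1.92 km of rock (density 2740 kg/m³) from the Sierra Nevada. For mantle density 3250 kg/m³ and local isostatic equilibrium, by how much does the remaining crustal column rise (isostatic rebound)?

Unloading: uplift u = e ρ_c/ρ_m = 1.92 km × 2740/3250 = 1.62 km.

1.62 km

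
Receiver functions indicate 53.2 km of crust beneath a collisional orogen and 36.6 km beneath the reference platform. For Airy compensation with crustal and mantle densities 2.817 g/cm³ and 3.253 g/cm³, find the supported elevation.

2.22 km

Excess crust Δ = 53.2 km − 36.6 km = 16.6 km, split between elevation h and root r with h + r = Δ.
Airy balance ρ_c h = (ρ_m − ρ_c) r gives r = h ρ_c/(ρ_m − ρ_c), so h (1 + ρ_c/(ρ_m − ρ_c)) = Δ, i.e. h = Δ (ρ_m − ρ_c)/ρ_m.
h = 16.6 km × 0.436/3.253 = 2.22 km.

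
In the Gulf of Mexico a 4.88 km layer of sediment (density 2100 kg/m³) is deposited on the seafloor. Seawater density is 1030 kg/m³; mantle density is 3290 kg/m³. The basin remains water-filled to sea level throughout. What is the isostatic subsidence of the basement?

2.31 km

Submarine loading: the sediment displaces seawater, and the subsidence is in turn flooded, so s (ρ_m − ρ_w) = t (ρ_sed − ρ_w).
s = 4.88 km × (2100 − 1030) / (3290 − 1030) = 2.31 km.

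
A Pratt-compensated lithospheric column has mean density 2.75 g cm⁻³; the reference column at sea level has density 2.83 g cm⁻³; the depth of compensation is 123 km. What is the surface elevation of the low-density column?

ρ_ref D = ρ (D + h) → h = D (ρ_ref − ρ)/ρ.
h = 123 km × (2.83 − 2.75)/2.75 = 3.58 km.

3.58 km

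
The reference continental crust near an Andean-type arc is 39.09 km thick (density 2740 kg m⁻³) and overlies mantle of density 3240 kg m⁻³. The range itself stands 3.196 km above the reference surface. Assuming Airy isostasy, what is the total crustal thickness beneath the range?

Root depth r = h ρ_c / (ρ_m − ρ_c) = 3.196 km × 2740 / 500 = 17.51 km.
Total thickness = T + h + r = 39.09 km + 3.196 km + 17.51 km = 59.8 km.

59.8 km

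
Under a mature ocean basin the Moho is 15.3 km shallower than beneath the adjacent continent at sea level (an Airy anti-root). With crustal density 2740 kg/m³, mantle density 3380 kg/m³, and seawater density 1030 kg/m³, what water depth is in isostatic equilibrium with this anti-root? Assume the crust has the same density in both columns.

5.73 km

Replacing a thickness d of crust by seawater at the top must be balanced by replacing crust with mantle at the base: d (ρ_c − ρ_w) = a (ρ_m − ρ_c).
d = a (ρ_m − ρ_c)/(ρ_c − ρ_w) = 15.3 km × 640/1710 = 5.73 km.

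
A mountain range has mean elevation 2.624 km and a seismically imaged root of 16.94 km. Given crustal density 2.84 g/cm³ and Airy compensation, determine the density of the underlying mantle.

Airy balance: ρ_c h = (ρ_m − ρ_c) r → ρ_m = ρ_c (1 + h/r).
ρ_m = 2.84 × (1 + 2.624 km/16.94 km) = 3.28 g/cm³.

3.28 g/cm³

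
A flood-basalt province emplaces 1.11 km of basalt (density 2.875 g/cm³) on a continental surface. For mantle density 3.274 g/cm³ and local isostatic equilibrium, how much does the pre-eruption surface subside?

0.975 km

Subaerial loading: s = t ρ_load / ρ_m.
s = 1.11 km × 2.875/3.274 = 0.975 km.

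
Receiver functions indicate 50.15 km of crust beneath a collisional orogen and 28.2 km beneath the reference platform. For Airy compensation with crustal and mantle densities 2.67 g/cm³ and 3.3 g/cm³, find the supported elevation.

4.19 km

Excess crust Δ = 50.15 km − 28.2 km = 21.95 km, split between elevation h and root r with h + r = Δ.
Airy balance ρ_c h = (ρ_m − ρ_c) r gives r = h ρ_c/(ρ_m − ρ_c), so h (1 + ρ_c/(ρ_m − ρ_c)) = Δ, i.e. h = Δ (ρ_m − ρ_c)/ρ_m.
h = 21.95 km × 0.63/3.3 = 4.19 km.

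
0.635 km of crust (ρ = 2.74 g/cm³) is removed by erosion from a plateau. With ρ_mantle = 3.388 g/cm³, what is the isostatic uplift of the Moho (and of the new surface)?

0.514 km

Unloading: uplift u = e ρ_c/ρ_m = 0.635 km × 2.74/3.388 = 0.514 km.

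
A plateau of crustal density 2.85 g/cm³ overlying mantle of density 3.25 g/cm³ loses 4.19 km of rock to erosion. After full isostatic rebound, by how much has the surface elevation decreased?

Rebound u = e ρ_c/ρ_m = 4.19 km × 2.85/3.25 = 3.674 km.
Net surface drop = e − u = 4.19 km − 3.674 km = e (ρ_m − ρ_c)/ρ_m = 0.516 km.

0.516 km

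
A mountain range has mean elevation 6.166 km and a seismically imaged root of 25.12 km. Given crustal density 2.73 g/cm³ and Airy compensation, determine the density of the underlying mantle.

3.4 g/cm³

Airy balance: ρ_c h = (ρ_m − ρ_c) r → ρ_m = ρ_c (1 + h/r).
ρ_m = 2.73 × (1 + 6.166 km/25.12 km) = 3.4 g/cm³.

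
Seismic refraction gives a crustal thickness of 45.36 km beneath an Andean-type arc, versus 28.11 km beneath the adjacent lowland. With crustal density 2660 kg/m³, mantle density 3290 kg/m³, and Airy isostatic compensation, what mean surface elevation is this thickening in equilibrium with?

Excess crust Δ = 45.36 km − 28.11 km = 17.25 km, split between elevation h and root r with h + r = Δ.
Airy balance ρ_c h = (ρ_m − ρ_c) r gives r = h ρ_c/(ρ_m − ρ_c), so h (1 + ρ_c/(ρ_m − ρ_c)) = Δ, i.e. h = Δ (ρ_m − ρ_c)/ρ_m.
h = 17.25 km × 630/3290 = 3.3 km.

3.3 km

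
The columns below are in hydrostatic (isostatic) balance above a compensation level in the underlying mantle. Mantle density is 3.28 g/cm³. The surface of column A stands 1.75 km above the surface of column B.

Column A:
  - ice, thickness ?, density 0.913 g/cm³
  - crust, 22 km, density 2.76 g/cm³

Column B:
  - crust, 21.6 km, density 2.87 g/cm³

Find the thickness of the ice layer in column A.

Take the compensation level at the base of the deeper column (depth z_c below the surface of column A) and equate Σ ρ_i t_i down to z_c; mantle fills any gap and the z_c terms cancel.
Column A: x×0.913 + 22×2.76 + (z_c − 22 − x)×3.28
Column B: 1.75×0 + 21.6×2.87 + (z_c − 1.75 − 21.6)×3.28
The z_c×3.28 term appears on both sides and cancels. Collect the known terms of each column as K = Σ(ρt)_known − 3.28 × (depth of known layers): K_A = 60.72 − 3.28×22 = −11.44; K_B = 61.992 − 3.28×(1.75 + 21.6) = −14.596.
Balance: K_A − x×(3.28 − 0.913) = K_B, so x = (K_A − K_B)/(3.28 − 0.913) = 3.156/2.367 = 1.33 km.

1.33 km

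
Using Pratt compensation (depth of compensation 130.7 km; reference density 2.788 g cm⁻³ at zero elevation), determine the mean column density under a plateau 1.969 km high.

Pratt balance: ρ_ref D = ρ (D + h).
ρ = ρ_ref D/(D + h) = 2.788 × 130.7 km/(130.7 km + 1.969 km) = 2.75 g cm⁻³.

2.75 g cm⁻³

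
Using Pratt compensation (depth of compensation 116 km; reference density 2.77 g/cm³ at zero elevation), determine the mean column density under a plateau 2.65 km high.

2.71 g/cm³

Pratt balance: ρ_ref D = ρ (D + h).
ρ = ρ_ref D/(D + h) = 2.77 × 116 km/(116 km + 2.65 km) = 2.71 g/cm³.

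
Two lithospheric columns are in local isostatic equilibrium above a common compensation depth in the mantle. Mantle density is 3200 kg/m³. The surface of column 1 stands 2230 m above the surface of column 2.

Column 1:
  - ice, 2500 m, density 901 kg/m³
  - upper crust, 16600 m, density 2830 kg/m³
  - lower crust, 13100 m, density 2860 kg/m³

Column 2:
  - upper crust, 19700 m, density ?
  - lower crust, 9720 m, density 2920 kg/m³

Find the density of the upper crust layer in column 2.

Take the compensation level at the base of the deeper column (depth z_c below the surface of column 1) and equate Σ ρ_i t_i down to z_c; mantle fills any gap and the z_c terms cancel.
Column 1: 2500×901 + 16600×2830 + 13100×2860 + (z_c − 32200)×3200
Column 2: 2230×0 + 19700×ρ + 9720×2920 + (z_c − 2230 − 29420)×3200
The z_c×3200 term appears on both sides and cancels. Collect the known terms of each column as K = Σ(ρt)_known − 3200 × (depth of known layers): K_1 = 86696500 − 3200×32200 = −16343500; K_2 = 28382400 − 3200×(2230 + 29420) = −72897600.
Balance: K_1 = K_2 + 19700×ρ, so ρ = (K_1 − K_2)/19700 = 56554100/19700 = 2870 kg/m³.

2870 kg/m³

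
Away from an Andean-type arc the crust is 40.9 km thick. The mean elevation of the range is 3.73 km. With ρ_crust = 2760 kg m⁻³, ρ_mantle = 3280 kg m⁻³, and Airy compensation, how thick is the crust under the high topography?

64.4 km

Root depth r = h ρ_c / (ρ_m − ρ_c) = 3.73 km × 2760 / 520 = 19.8 km.
Total thickness = T + h + r = 40.9 km + 3.73 km + 19.8 km = 64.4 km.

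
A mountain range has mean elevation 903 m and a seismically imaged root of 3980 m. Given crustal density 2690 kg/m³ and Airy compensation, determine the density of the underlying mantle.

Airy balance: ρ_c h = (ρ_m − ρ_c) r → ρ_m = ρ_c (1 + h/r).
ρ_m = 2690 × (1 + 903 m/3980 m) = 3300 kg/m³.

3300 kg/m³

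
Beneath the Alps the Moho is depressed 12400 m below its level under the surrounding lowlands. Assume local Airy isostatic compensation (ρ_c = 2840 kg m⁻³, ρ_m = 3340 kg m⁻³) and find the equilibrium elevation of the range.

2180 m

Balancing pressure at the compensation depth: ρ_c h = (ρ_m − ρ_c) r.
h = r (ρ_m − ρ_c) / ρ_c = 12400 m × (3340 − 2840) / 2840 = 2180 m.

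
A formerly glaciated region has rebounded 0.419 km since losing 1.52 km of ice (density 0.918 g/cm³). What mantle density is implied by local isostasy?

3.33 g/cm³

ρ_m = ρ_ice t / u = 0.918 × 1.52 km/0.419 km = 3.33 g/cm³.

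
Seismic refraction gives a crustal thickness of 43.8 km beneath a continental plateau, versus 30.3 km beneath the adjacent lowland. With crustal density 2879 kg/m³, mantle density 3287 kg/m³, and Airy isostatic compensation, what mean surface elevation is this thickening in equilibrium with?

Excess crust Δ = 43.8 km − 30.3 km = 13.5 km, split between elevation h and root r with h + r = Δ.
Airy balance ρ_c h = (ρ_m − ρ_c) r gives r = h ρ_c/(ρ_m − ρ_c), so h (1 + ρ_c/(ρ_m − ρ_c)) = Δ, i.e. h = Δ (ρ_m − ρ_c)/ρ_m.
h = 13.5 km × 408/3287 = 1.68 km.

1.68 km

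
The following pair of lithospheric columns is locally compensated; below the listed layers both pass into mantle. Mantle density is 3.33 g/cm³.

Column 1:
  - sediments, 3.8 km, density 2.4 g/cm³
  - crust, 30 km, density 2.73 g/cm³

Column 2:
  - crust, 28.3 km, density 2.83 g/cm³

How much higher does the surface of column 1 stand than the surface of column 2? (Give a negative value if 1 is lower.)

For any compensation level in the mantle, the mantle terms cancel and isostasy reduces to e = (Σt_1 − Σt_2) − (Σ(ρt)_1 − Σ(ρt)_2) / ρ_m.
Σt_1 = 33.8 km; Σt_2 = 28.3 km; Σ(ρt)_1 = 91.02; Σ(ρt)_2 = 80.089 (in km·g/cm³).
e = (33.8 − 28.3) − (91.02 − 80.089) / 3.33 = 2.22 km.

2.22 km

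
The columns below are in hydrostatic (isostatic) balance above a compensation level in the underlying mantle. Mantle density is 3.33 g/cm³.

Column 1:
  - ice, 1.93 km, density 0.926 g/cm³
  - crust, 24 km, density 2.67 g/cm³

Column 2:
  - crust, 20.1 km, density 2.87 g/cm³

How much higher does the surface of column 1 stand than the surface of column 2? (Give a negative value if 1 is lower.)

For any compensation level in the mantle, the mantle terms cancel and isostasy reduces to e = (Σt_1 − Σt_2) − (Σ(ρt)_1 − Σ(ρt)_2) / ρ_m.
Σt_1 = 25.93 km; Σt_2 = 20.1 km; Σ(ρt)_1 = 65.86718; Σ(ρt)_2 = 57.687 (in km·g/cm³).
e = (25.93 − 20.1) − (65.86718 − 57.687) / 3.33 = 3.37 km.

3.37 km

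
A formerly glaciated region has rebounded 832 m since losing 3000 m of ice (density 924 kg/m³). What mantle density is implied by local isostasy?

ρ_m = ρ_ice t / u = 924 × 3000 m/832 m = 3330 kg/m³.

3330 kg/m³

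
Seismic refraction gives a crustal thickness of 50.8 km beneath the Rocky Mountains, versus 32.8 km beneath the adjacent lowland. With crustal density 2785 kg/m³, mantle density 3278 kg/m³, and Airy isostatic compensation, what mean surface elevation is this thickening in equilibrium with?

2.71 km

Excess crust Δ = 50.8 km − 32.8 km = 18 km, split between elevation h and root r with h + r = Δ.
Airy balance ρ_c h = (ρ_m − ρ_c) r gives r = h ρ_c/(ρ_m − ρ_c), so h (1 + ρ_c/(ρ_m − ρ_c)) = Δ, i.e. h = Δ (ρ_m − ρ_c)/ρ_m.
h = 18 km × 493/3278 = 2.71 km.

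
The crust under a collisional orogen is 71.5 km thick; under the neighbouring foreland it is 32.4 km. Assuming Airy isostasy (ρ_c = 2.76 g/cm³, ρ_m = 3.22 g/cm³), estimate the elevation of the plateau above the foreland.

Excess crust Δ = 71.5 km − 32.4 km = 39.1 km, split between elevation h and root r with h + r = Δ.
Airy balance ρ_c h = (ρ_m − ρ_c) r gives r = h ρ_c/(ρ_m − ρ_c), so h (1 + ρ_c/(ρ_m − ρ_c)) = Δ, i.e. h = Δ (ρ_m − ρ_c)/ρ_m.
h = 39.1 km × 0.46/3.22 = 5.59 km.

5.59 km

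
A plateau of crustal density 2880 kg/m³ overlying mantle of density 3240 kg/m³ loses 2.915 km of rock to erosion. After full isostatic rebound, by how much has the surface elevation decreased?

Rebound u = e ρ_c/ρ_m = 2.915 km × 2880/3240 = 2.591 km.
Net surface drop = e − u = 2.915 km − 2.591 km = e (ρ_m − ρ_c)/ρ_m = 0.324 km.

0.324 km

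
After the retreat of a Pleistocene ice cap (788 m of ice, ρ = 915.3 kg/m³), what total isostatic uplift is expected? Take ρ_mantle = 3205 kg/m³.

Removing the load lets mantle flow back in; uplift u satisfies ρ_ice t = ρ_m u.
u = t ρ_ice/ρ_m = 788 m × 915.3/3205 = 225 m.

225 m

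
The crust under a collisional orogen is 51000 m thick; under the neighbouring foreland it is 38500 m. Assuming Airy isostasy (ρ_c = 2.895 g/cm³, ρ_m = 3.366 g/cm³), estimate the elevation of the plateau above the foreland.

1750 m

Excess crust Δ = 51000 m − 38500 m = 12500 m, split between elevation h and root r with h + r = Δ.
Airy balance ρ_c h = (ρ_m − ρ_c) r gives r = h ρ_c/(ρ_m − ρ_c), so h (1 + ρ_c/(ρ_m − ρ_c)) = Δ, i.e. h = Δ (ρ_m − ρ_c)/ρ_m.
h = 12500 m × 0.471/3.366 = 1750 m.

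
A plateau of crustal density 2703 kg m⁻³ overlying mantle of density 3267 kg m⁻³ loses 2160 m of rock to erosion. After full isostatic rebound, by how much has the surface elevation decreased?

373 m

Rebound u = e ρ_c/ρ_m = 2160 m × 2703/3267 = 1787 m.
Net surface drop = e − u = 2160 m − 1787 m = e (ρ_m − ρ_c)/ρ_m = 373 m.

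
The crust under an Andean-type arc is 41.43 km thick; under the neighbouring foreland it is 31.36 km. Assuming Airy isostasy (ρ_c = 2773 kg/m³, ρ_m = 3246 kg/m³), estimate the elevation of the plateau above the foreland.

1.47 km

Excess crust Δ = 41.43 km − 31.36 km = 10.07 km, split between elevation h and root r with h + r = Δ.
Airy balance ρ_c h = (ρ_m − ρ_c) r gives r = h ρ_c/(ρ_m − ρ_c), so h (1 + ρ_c/(ρ_m − ρ_c)) = Δ, i.e. h = Δ (ρ_m − ρ_c)/ρ_m.
h = 10.07 km × 473/3246 = 1.47 km.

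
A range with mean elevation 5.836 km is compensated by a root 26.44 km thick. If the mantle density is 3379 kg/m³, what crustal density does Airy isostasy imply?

ρ_c h = (ρ_m − ρ_c) r → ρ_c (h + r) = ρ_m r → ρ_c = ρ_m r / (h + r).
ρ_c = 3379 × 26.44 km / (5.836 km + 26.44 km) = 2770 kg/m³.

2770 kg/m³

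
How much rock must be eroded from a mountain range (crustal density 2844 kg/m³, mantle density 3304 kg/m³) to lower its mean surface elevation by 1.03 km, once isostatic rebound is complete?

7.4 km

Net drop Δ = e − u = e − e ρ_c/ρ_m = e (ρ_m − ρ_c)/ρ_m.
e = Δ ρ_m/(ρ_m − ρ_c) = 1.03 km × 3304/460 = 7.4 km.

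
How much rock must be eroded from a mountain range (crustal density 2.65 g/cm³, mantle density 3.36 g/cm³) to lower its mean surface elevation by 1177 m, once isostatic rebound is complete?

Net drop Δ = e − u = e − e ρ_c/ρ_m = e (ρ_m − ρ_c)/ρ_m.
e = Δ ρ_m/(ρ_m − ρ_c) = 1177 m × 3.36/0.71 = 5570 m.

5570 m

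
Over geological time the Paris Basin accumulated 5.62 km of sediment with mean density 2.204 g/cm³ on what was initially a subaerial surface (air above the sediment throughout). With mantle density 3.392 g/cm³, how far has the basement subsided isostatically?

3.65 km

Subaerial load: s = t ρ_sed / ρ_m = 5.62 km × 2.204/3.392 = 3.65 km.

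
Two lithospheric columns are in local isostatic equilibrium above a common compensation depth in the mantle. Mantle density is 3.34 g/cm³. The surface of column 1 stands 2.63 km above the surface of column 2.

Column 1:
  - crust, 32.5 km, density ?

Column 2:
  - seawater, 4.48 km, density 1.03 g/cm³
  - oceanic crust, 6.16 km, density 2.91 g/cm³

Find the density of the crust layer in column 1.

2.67 g/cm³

Take the compensation level at the base of the deeper column (depth z_c below the surface of column 1) and equate Σ ρ_i t_i down to z_c; mantle fills any gap and the z_c terms cancel.
Column 1: 32.5×ρ + (z_c − 32.5)×3.34
Column 2: 2.63×0 + 4.48×1.03 + 6.16×2.91 + (z_c − 2.63 − 10.64)×3.34
The z_c×3.34 term appears on both sides and cancels. Collect the known terms of each column as K = Σ(ρt)_known − 3.34 × (depth of known layers): K_1 = 0 − 3.34×32.5 = −108.55; K_2 = 22.54 − 3.34×(2.63 + 10.64) = −21.7818.
Balance: K_1 + 32.5×ρ = K_2, so ρ = (K_2 − K_1)/32.5 = 86.7682/32.5 = 2.67 g/cm³.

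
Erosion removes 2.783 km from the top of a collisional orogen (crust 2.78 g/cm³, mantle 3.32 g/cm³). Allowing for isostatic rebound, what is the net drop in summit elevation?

Rebound u = e ρ_c/ρ_m = 2.783 km × 2.78/3.32 = 2.33 km.
Net surface drop = e − u = 2.783 km − 2.33 km = e (ρ_m − ρ_c)/ρ_m = 0.453 km.

0.453 km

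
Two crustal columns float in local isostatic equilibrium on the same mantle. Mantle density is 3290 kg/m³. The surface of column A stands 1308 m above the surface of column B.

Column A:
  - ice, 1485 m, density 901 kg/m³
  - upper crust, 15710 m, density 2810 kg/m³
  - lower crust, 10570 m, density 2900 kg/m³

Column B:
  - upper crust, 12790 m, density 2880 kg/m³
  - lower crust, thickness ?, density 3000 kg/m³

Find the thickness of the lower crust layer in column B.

19500 m

Take the compensation level at the base of the deeper column (depth z_c below the surface of column A) and equate Σ ρ_i t_i down to z_c; mantle fills any gap and the z_c terms cancel.
Column A: 1485×901 + 15710×2810 + 10570×2900 + (z_c − 27765)×3290
Column B: 1308×0 + 12790×2880 + x×3000 + (z_c − 1308 − 12790 − x)×3290
The z_c×3290 term appears on both sides and cancels. Collect the known terms of each column as K = Σ(ρt)_known − 3290 × (depth of known layers): K_A = 76136085 − 3290×27765 = −15210765; K_B = 36835200 − 3290×(1308 + 12790) = −9547220.
Balance: K_A = K_B − x×(3290 − 3000), so x = (K_B − K_A)/(3290 − 3000) = 5663540/290 = 19500 m.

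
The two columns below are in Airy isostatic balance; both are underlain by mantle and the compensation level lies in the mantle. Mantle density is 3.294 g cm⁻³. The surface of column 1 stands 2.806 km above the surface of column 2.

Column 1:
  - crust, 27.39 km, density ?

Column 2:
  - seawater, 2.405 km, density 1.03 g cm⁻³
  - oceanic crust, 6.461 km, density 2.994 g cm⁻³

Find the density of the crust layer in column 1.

Take the compensation level at the base of the deeper column (depth z_c below the surface of column 1) and equate Σ ρ_i t_i down to z_c; mantle fills any gap and the z_c terms cancel.
Column 1: 27.39×ρ + (z_c − 27.39)×3.294
Column 2: 2.806×0 + 2.405×1.03 + 6.461×2.994 + (z_c − 2.806 − 8.866)×3.294
The z_c×3.294 term appears on both sides and cancels. Collect the known terms of each column as K = Σ(ρt)_known − 3.294 × (depth of known layers): K_1 = 0 − 3.294×27.39 = −90.22266; K_2 = 21.821384 − 3.294×(2.806 + 8.866) = −16.626184.
Balance: K_1 + 27.39×ρ = K_2, so ρ = (K_2 − K_1)/27.39 = 73.5965/27.39 = 2.69 g cm⁻³.

2.69 g cm⁻³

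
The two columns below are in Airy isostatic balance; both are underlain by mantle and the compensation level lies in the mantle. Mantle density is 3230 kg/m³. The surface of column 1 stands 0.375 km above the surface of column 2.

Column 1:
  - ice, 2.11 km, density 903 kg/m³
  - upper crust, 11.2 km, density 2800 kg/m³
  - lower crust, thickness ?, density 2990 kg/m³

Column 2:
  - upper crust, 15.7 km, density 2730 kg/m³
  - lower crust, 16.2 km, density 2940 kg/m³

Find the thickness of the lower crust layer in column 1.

Take the compensation level at the base of the deeper column (depth z_c below the surface of column 1) and equate Σ ρ_i t_i down to z_c; mantle fills any gap and the z_c terms cancel.
Column 1: 2.11×903 + 11.2×2800 + x×2990 + (z_c − 13.31 − x)×3230
Column 2: 0.375×0 + 15.7×2730 + 16.2×2940 + (z_c − 0.375 − 31.9)×3230
The z_c×3230 term appears on both sides and cancels. Collect the known terms of each column as K = Σ(ρt)_known − 3230 × (depth of known layers): K_1 = 33265.33 − 3230×13.31 = −9725.97; K_2 = 90489 − 3230×(0.375 + 31.9) = −13759.25.
Balance: K_1 − x×(3230 − 2990) = K_2, so x = (K_1 − K_2)/(3230 − 2990) = 4033.28/240 = 16.8 km.

16.8 km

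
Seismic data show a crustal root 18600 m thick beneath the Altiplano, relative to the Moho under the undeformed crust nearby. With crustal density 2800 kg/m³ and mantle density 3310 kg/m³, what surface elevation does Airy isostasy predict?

Equating mass per unit area of the two columns: ρ_c h = (ρ_m − ρ_c) r.
h = r (ρ_m − ρ_c) / ρ_c = 18600 m × (3310 − 2800) / 2800 = 3390 m.

3390 m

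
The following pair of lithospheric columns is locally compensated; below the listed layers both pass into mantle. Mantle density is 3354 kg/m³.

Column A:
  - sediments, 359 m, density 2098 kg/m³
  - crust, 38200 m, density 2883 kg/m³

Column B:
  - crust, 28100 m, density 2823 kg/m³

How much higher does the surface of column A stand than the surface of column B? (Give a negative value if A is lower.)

For any compensation level in the mantle, the mantle terms cancel and isostasy reduces to e = (Σt_A − Σt_B) − (Σ(ρt)_A − Σ(ρt)_B) / ρ_m.
Σt_A = 38559 m; Σt_B = 28100 m; Σ(ρt)_A = 110883782; Σ(ρt)_B = 79326300 (in m·kg/m³).
e = (38559 − 28100) − (110883782 − 79326300) / 3354 = 1050 m.

1050 m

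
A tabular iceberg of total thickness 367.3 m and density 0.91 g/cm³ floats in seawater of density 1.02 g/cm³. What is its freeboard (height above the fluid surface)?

Floating equilibrium: submerged depth d = t ρ_obj/ρ_fluid = 367.3 m × 0.91/1.02 = 327.7 m.
Freeboard = t − d = 367.3 m − 327.7 m = 39.6 m.

39.6 m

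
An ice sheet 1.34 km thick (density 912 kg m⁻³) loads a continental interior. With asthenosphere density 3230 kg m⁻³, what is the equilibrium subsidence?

Balancing pressure at the compensation depth: the ice load ρ_ice t is balanced by mantle displaced below, ρ_m s.
s = t ρ_ice / ρ_m = 1.34 km × 912/3230 = 0.378 km.

0.378 km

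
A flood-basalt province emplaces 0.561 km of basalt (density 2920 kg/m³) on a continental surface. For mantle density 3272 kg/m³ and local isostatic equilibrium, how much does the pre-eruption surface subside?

0.501 km

Subaerial loading: s = t ρ_load / ρ_m.
s = 0.561 km × 2920/3272 = 0.501 km.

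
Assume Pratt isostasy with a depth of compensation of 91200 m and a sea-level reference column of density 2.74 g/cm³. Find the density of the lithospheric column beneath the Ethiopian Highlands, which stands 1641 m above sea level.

2.69 g/cm³

Pratt balance: ρ_ref D = ρ (D + h).
ρ = ρ_ref D/(D + h) = 2.74 × 91200 m/(91200 m + 1641 m) = 2.69 g/cm³.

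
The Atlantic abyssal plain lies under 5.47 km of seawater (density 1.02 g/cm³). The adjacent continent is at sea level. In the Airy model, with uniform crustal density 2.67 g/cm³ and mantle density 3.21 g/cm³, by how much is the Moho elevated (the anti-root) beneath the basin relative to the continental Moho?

In Airy isostatic equilibrium: replacing crust with seawater at the top is compensated by replacing crust with mantle at the base: d (ρ_c − ρ_w) = a (ρ_m − ρ_c).
a = d (ρ_c − ρ_w)/(ρ_m − ρ_c) = 5.47 km × 1.65/0.54 = 16.7 km.

16.7 km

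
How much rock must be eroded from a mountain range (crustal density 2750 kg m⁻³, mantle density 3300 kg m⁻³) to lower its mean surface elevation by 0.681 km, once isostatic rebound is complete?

Net drop Δ = e − u = e − e ρ_c/ρ_m = e (ρ_m − ρ_c)/ρ_m.
e = Δ ρ_m/(ρ_m − ρ_c) = 0.681 km × 3300/550 = 4.09 km.

4.09 km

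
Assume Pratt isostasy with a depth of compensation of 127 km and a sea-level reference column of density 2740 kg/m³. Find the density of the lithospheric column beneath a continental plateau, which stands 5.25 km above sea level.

Pratt balance: ρ_ref D = ρ (D + h).
ρ = ρ_ref D/(D + h) = 2740 × 127 km/(127 km + 5.25 km) = 2630 kg/m³.

2630 kg/m³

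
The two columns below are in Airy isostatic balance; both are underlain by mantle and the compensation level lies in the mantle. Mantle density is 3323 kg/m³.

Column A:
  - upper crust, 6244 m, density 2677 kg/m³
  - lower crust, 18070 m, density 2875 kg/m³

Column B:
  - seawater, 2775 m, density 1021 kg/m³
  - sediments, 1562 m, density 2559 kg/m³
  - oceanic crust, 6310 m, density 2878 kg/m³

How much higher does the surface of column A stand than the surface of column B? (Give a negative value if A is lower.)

524 m

For any compensation level in the mantle, the mantle terms cancel and isostasy reduces to e = (Σt_A − Σt_B) − (Σ(ρt)_A − Σ(ρt)_B) / ρ_m.
Σt_A = 24314 m; Σt_B = 10647 m; Σ(ρt)_A = 68666438; Σ(ρt)_B = 24990613 (in m·kg/m³).
e = (24314 − 10647) − (68666438 − 24990613) / 3323 = 524 m.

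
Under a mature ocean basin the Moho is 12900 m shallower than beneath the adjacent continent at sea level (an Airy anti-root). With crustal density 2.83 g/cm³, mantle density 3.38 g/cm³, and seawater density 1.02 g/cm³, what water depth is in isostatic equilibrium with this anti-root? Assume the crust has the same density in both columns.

Replacing a thickness d of crust by seawater at the top must be balanced by replacing crust with mantle at the base: d (ρ_c − ρ_w) = a (ρ_m − ρ_c).
d = a (ρ_m − ρ_c)/(ρ_c − ρ_w) = 12900 m × 0.55/1.81 = 3920 m.

3920 m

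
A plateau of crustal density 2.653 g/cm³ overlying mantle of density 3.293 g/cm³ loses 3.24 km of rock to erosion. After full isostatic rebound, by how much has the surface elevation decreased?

Rebound u = e ρ_c/ρ_m = 3.24 km × 2.653/3.293 = 2.61 km.
Net surface drop = e − u = 3.24 km − 2.61 km = e (ρ_m − ρ_c)/ρ_m = 0.63 km.

0.63 km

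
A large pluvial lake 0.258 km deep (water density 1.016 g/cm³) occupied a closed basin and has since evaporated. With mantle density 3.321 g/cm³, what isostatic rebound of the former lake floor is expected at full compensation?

u = d ρ_w/ρ_m = 0.258 km × 1.016/3.321 = 0.0789 km.

0.0789 km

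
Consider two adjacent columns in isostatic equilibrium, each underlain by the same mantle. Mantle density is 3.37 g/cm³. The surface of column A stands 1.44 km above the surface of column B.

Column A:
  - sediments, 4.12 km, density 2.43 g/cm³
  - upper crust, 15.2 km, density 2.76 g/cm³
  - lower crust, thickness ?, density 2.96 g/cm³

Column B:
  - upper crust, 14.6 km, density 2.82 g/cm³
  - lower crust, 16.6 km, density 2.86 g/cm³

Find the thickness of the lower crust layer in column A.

20 km

Take the compensation level at the base of the deeper column (depth z_c below the surface of column A) and equate Σ ρ_i t_i down to z_c; mantle fills any gap and the z_c terms cancel.
Column A: 4.12×2.43 + 15.2×2.76 + x×2.96 + (z_c − 19.32 − x)×3.37
Column B: 1.44×0 + 14.6×2.82 + 16.6×2.86 + (z_c − 1.44 − 31.2)×3.37
The z_c×3.37 term appears on both sides and cancels. Collect the known terms of each column as K = Σ(ρt)_known − 3.37 × (depth of known layers): K_A = 51.9636 − 3.37×19.32 = −13.1448; K_B = 88.648 − 3.37×(1.44 + 31.2) = −21.3488.
Balance: K_A − x×(3.37 − 2.96) = K_B, so x = (K_A − K_B)/(3.37 − 2.96) = 8.204/0.41 = 20 km.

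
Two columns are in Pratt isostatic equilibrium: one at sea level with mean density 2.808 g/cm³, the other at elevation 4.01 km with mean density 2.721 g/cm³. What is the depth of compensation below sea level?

ρ_ref D = ρ (D + h) → D (ρ_ref − ρ) = ρ h.
D = ρ h/(ρ_ref − ρ) = 2.721 × 4.01 km/(2.808 − 2.721) = 125 km.

125 km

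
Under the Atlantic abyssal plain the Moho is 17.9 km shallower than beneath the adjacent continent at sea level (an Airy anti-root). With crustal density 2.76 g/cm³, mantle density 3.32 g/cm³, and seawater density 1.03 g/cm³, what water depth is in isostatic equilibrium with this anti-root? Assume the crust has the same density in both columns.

5.79 km

Replacing a thickness d of crust by seawater at the top must be balanced by replacing crust with mantle at the base: d (ρ_c − ρ_w) = a (ρ_m − ρ_c).
d = a (ρ_m − ρ_c)/(ρ_c − ρ_w) = 17.9 km × 0.56/1.73 = 5.79 km.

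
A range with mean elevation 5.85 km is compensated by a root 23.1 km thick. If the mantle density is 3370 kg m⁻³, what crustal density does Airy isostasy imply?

2690 kg m⁻³

ρ_c h = (ρ_m − ρ_c) r → ρ_c (h + r) = ρ_m r → ρ_c = ρ_m r / (h + r).
ρ_c = 3370 × 23.1 km / (5.85 km + 23.1 km) = 2690 kg m⁻³.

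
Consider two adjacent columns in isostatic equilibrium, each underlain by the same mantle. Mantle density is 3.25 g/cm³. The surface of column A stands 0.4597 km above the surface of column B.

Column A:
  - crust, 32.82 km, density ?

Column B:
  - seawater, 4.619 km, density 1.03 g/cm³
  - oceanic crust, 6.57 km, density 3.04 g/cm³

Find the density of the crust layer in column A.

Take the compensation level at the base of the deeper column (depth z_c below the surface of column A) and equate Σ ρ_i t_i down to z_c; mantle fills any gap and the z_c terms cancel.
Column A: 32.82×ρ + (z_c − 32.82)×3.25
Column B: 0.4597×0 + 4.619×1.03 + 6.57×3.04 + (z_c − 0.4597 − 11.189)×3.25
The z_c×3.25 term appears on both sides and cancels. Collect the known terms of each column as K = Σ(ρt)_known − 3.25 × (depth of known layers): K_A = 0 − 3.25×32.82 = −106.665; K_B = 24.73037 − 3.25×(0.4597 + 11.189) = −13.127905.
Balance: K_A + 32.82×ρ = K_B, so ρ = (K_B − K_A)/32.82 = 93.5371/32.82 = 2.85 g/cm³.

2.85 g/cm³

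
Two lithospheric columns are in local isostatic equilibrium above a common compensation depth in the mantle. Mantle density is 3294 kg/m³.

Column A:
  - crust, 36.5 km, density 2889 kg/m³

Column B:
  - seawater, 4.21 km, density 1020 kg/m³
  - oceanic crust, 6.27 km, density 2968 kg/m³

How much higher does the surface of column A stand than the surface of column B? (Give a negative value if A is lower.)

0.961 km

For any compensation level in the mantle, the mantle terms cancel and isostasy reduces to e = (Σt_A − Σt_B) − (Σ(ρt)_A − Σ(ρt)_B) / ρ_m.
Σt_A = 36.5 km; Σt_B = 10.48 km; Σ(ρt)_A = 105448.5; Σ(ρt)_B = 22903.56 (in km·kg/m³).
e = (36.5 − 10.48) − (105448.5 − 22903.56) / 3294 = 0.961 km.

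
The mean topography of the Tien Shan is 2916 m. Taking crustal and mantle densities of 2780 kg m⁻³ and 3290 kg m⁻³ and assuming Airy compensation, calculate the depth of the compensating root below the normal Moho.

By Archimedes' principle applied to the lithosphere: the weight of the topography is balanced by the buoyancy of the root, ρ_c h = (ρ_m − ρ_c) r.
r = h · ρ_c / (ρ_m − ρ_c) = 2916 m × 2780 / (3290 − 2780) = 15900 m.

15900 m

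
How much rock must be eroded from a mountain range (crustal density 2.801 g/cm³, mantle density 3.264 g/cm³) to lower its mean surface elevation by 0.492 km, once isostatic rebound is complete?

Net drop Δ = e − u = e − e ρ_c/ρ_m = e (ρ_m − ρ_c)/ρ_m.
e = Δ ρ_m/(ρ_m − ρ_c) = 0.492 km × 3.264/0.463 = 3.47 km.

3.47 km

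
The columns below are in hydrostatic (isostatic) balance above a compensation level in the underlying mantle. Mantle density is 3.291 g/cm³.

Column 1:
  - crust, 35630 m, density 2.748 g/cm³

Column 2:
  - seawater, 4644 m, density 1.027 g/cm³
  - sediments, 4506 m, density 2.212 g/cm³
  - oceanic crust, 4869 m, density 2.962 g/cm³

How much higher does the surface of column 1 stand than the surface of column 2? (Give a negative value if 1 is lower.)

For any compensation level in the mantle, the mantle terms cancel and isostasy reduces to e = (Σt_1 − Σt_2) − (Σ(ρt)_1 − Σ(ρt)_2) / ρ_m.
Σt_1 = 35630 m; Σt_2 = 14019 m; Σ(ρt)_1 = 97911.24; Σ(ρt)_2 = 29158.638 (in m·g/cm³).
e = (35630 − 14019) − (97911.24 − 29158.638) / 3.291 = 720 m.

720 m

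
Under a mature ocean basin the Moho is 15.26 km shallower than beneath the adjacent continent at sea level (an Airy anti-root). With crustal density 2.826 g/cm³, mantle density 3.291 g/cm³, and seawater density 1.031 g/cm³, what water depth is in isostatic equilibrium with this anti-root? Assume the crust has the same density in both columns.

3.95 km

Replacing a thickness d of crust by seawater at the top must be balanced by replacing crust with mantle at the base: d (ρ_c − ρ_w) = a (ρ_m − ρ_c).
d = a (ρ_m − ρ_c)/(ρ_c − ρ_w) = 15.26 km × 0.465/1.795 = 3.95 km.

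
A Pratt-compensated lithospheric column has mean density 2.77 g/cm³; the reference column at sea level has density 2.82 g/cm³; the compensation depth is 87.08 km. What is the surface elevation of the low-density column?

1.57 km

ρ_ref D = ρ (D + h) → h = D (ρ_ref − ρ)/ρ.
h = 87.08 km × (2.82 − 2.77)/2.77 = 1.57 km.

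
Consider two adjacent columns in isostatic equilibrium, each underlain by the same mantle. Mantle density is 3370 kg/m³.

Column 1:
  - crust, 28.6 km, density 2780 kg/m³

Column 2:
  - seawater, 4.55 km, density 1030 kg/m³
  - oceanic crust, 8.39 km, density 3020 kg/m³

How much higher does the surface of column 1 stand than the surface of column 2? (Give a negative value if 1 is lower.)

For any compensation level in the mantle, the mantle terms cancel and isostasy reduces to e = (Σt_1 − Σt_2) − (Σ(ρt)_1 − Σ(ρt)_2) / ρ_m.
Σt_1 = 28.6 km; Σt_2 = 12.94 km; Σ(ρt)_1 = 79508; Σ(ρt)_2 = 30024.3 (in km·kg/m³).
e = (28.6 − 12.94) − (79508 − 30024.3) / 3370 = 0.976 km.

0.976 km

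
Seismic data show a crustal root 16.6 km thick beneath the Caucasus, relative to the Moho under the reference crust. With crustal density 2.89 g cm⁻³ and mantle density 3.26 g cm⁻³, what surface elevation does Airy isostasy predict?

Isostatic balance requires: ρ_c h = (ρ_m − ρ_c) r.
h = r (ρ_m − ρ_c) / ρ_c = 16.6 km × (3.26 − 2.89) / 2.89 = 2.13 km.

2.13 km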